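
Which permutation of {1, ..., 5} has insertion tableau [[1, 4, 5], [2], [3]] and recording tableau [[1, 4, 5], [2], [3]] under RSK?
3 2 1 4 5

Reverse the RSK construction: for i from n down to 1, find the cell of Q containing i, remove the entry at that cell from P, and reverse-bump it up through P; the value ejected from row 1 is w(i).

Step i=5: Q has 5 at row 1, column 3; remove that cell from P, ejecting 5. So w(5) = 5. P is now [[1, 4], [2], [3]].
Step i=4: Q has 4 at row 1, column 2; remove that cell from P, ejecting 4. So w(4) = 4. P is now [[1], [2], [3]].
Step i=3: Q has 3 at row 3, column 1; remove 3 from row 3 of P and reverse-bump: 3 enters row 2 and ejects 2; 2 enters row 1 and ejects 1. So w(3) = 1. P is now [[2], [3]].
Step i=2: Q has 2 at row 2, column 1; remove 3 from row 2 of P and reverse-bump: 3 enters row 1 and ejects 2. So w(2) = 2. P is now [[3]].
Step i=1: Q has 1 at row 1, column 1; remove that cell from P, ejecting 3. So w(1) = 3. P is now [].

So w = 3 2 1 4 5.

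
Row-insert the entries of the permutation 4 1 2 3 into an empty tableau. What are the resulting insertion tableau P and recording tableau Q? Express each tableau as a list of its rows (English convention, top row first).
Insert each entry of the permutation into P by Schensted row insertion, recording in Q the position of each new cell.

Insert 4: appended to row 1. P = [[4]].
Insert 1: 1 bumps 4 from row 1; 4 starts row 2. P = [[1], [4]].
Insert 2: appended to row 1. P = [[1, 2], [4]].
Insert 3: appended to row 1. P = [[1, 2, 3], [4]].

So P = [[1, 2, 3], [4]], Q = [[1, 3, 4], [2]].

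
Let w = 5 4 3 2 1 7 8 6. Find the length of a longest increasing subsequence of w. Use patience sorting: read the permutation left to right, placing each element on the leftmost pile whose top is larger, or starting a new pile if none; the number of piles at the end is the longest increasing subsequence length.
3

5: new pile. tops = [5]
4: onto pile 1 (replacing 5). tops = [4]
3: onto pile 1 (replacing 4). tops = [3]
2: onto pile 1 (replacing 3). tops = [2]
1: onto pile 1 (replacing 2). tops = [1]
7: new pile. tops = [1, 7]
8: new pile. tops = [1, 7, 8]
6: onto pile 2 (replacing 7). tops = [1, 6, 8]

3 piles, so the longest increasing subsequence has length 3.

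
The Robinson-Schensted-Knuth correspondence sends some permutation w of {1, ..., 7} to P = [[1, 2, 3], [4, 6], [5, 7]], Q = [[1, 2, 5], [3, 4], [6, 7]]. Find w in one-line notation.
5 7 1 4 6 2 3

Reverse RSK: for i = n, n-1, ..., 1, locate i in Q, remove the corresponding corner cell from P, and reverse-bump its entry up through P; the value ejected from row 1 is w(i).

So w = 5 7 1 4 6 2 3.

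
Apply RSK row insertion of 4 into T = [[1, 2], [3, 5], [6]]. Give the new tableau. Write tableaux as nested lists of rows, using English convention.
[[1, 2, 4], [3, 5], [6]]

4 is larger than every entry of row 1, so it is appended to row 1. The new tableau is [[1, 2, 4], [3, 5], [6]].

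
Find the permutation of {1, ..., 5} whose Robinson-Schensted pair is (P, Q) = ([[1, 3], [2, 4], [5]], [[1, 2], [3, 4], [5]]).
Reverse the RSK construction: for i from n down to 1, find the cell of Q containing i, remove the entry at that cell from P, and reverse-bump it up through P; the value ejected from row 1 is w(i).

Step i=5: Q has 5 at row 3, column 1; remove 5 from row 3 of P and reverse-bump: 5 enters row 2 and ejects 4; 4 enters row 1 and ejects 3. So w(5) = 3. P is now [[1, 4], [2, 5]].
Step i=4: Q has 4 at row 2, column 2; remove 5 from row 2 of P and reverse-bump: 5 enters row 1 and ejects 4. So w(4) = 4. P is now [[1, 5], [2]].
Step i=3: Q has 3 at row 2, column 1; remove 2 from row 2 of P and reverse-bump: 2 enters row 1 and ejects 1. So w(3) = 1. P is now [[2, 5]].
Step i=2: Q has 2 at row 1, column 2; remove that cell from P, ejecting 5. So w(2) = 5. P is now [[2]].
Step i=1: Q has 1 at row 1, column 1; remove that cell from P, ejecting 2. So w(1) = 2. P is now [].

So w = 2 5 1 4 3.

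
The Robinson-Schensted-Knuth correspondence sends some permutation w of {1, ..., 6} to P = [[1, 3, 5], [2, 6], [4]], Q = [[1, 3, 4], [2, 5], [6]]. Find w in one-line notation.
4 2 3 6 5 1

Reverse the RSK construction: for i from n down to 1, find the cell of Q containing i, remove the entry at that cell from P, and reverse-bump it up through P; the value ejected from row 1 is w(i).

Step i=6: Q has 6 at row 3, column 1; remove 4 from row 3 of P and reverse-bump: 4 enters row 2 and ejects 2; 2 enters row 1 and ejects 1. So w(6) = 1. P is now [[2, 3, 5], [4, 6]].
Step i=5: Q has 5 at row 2, column 2; remove 6 from row 2 of P and reverse-bump: 6 enters row 1 and ejects 5. So w(5) = 5. P is now [[2, 3, 6], [4]].
Step i=4: Q has 4 at row 1, column 3; remove that cell from P, ejecting 6. So w(4) = 6. P is now [[2, 3], [4]].
Step i=3: Q has 3 at row 1, column 2; remove that cell from P, ejecting 3. So w(3) = 3. P is now [[2], [4]].
Step i=2: Q has 2 at row 2, column 1; remove 4 from row 2 of P and reverse-bump: 4 enters row 1 and ejects 2. So w(2) = 2. P is now [[4]].
Step i=1: Q has 1 at row 1, column 1; remove that cell from P, ejecting 4. So w(1) = 4. P is now [].

So w = 4 2 3 6 5 1.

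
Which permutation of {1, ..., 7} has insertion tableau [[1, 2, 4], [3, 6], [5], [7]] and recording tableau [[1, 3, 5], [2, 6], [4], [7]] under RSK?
7 1 5 3 6 4 2

Reverse the RSK construction: for i from n down to 1, find the cell of Q containing i, remove the entry at that cell from P, and reverse-bump it up through P; the value ejected from row 1 is w(i).

Step i=7: Q has 7 at row 4, column 1; remove 7 from row 4 of P and reverse-bump: 7 enters row 3 and ejects 5; 5 enters row 2 and ejects 3; 3 enters row 1 and ejects 2. So w(7) = 2. P is now [[1, 3, 4], [5, 6], [7]].
Step i=6: Q has 6 at row 2, column 2; remove 6 from row 2 of P and reverse-bump: 6 enters row 1 and ejects 4. So w(6) = 4. P is now [[1, 3, 6], [5], [7]].
Step i=5: Q has 5 at row 1, column 3; remove that cell from P, ejecting 6. So w(5) = 6. P is now [[1, 3], [5], [7]].
Step i=4: Q has 4 at row 3, column 1; remove 7 from row 3 of P and reverse-bump: 7 enters row 2 and ejects 5; 5 enters row 1 and ejects 3. So w(4) = 3. P is now [[1, 5], [7]].
Step i=3: Q has 3 at row 1, column 2; remove that cell from P, ejecting 5. So w(3) = 5. P is now [[1], [7]].
Step i=2: Q has 2 at row 2, column 1; remove 7 from row 2 of P and reverse-bump: 7 enters row 1 and ejects 1. So w(2) = 1. P is now [[7]].
Step i=1: Q has 1 at row 1, column 1; remove that cell from P, ejecting 7. So w(1) = 7. P is now [].

So w = 7 1 5 3 6 4 2.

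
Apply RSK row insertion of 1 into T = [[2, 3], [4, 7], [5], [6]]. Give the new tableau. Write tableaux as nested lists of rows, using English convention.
In row 1, 1 replaces 2 (the leftmost entry greater than 1); 2 is bumped to row 2. In row 2, 2 replaces 4 (the leftmost entry greater than 2); 4 is bumped to row 3. In row 3, 4 replaces 5 (the leftmost entry greater than 4); 5 is bumped to row 4. In row 4, 5 replaces 6 (the leftmost entry greater than 5); 6 is bumped to row 5. 6 starts a new row 5. The new tableau is [[1, 3], [2, 7], [4], [5], [6]].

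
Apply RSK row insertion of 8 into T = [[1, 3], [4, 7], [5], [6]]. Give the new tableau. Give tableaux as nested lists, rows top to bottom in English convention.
[[1, 3, 8], [4, 7], [5], [6]]

8 is larger than every entry of row 1, so it is appended to row 1. The new tableau is [[1, 3, 8], [4, 7], [5], [6]].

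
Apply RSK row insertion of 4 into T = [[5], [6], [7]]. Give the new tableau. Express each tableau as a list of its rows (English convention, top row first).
In row 1, 4 replaces 5 (the leftmost entry greater than 4); 5 is bumped to row 2. In row 2, 5 replaces 6 (the leftmost entry greater than 5); 6 is bumped to row 3. In row 3, 6 replaces 7 (the leftmost entry greater than 6); 7 is bumped to row 4. 7 starts a new row 4. The new tableau is [[4], [5], [6], [7]].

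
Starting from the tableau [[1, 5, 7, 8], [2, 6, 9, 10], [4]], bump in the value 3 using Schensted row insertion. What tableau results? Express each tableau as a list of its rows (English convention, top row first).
[[1, 3, 7, 8], [2, 5, 9, 10], [4, 6]]

In row 1, 3 replaces 5 (the leftmost entry greater than 3); 5 is bumped to row 2. In row 2, 5 replaces 6 (the leftmost entry greater than 5); 6 is bumped to row 3. 6 is appended to row 3. The new tableau is [[1, 3, 7, 8], [2, 5, 9, 10], [4, 6]].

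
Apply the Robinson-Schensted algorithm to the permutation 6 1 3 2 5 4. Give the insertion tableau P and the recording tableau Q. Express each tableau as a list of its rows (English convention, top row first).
P = [[1, 2, 4], [3, 5], [6]], Q = [[1, 3, 5], [2, 6], [4]]

Insert each entry of the permutation into P by Schensted row insertion, recording in Q the position of each new cell.

Insert 6: appended to row 1. P = [[6]].
Insert 1: 1 bumps 6 from row 1; 6 starts row 2. P = [[1], [6]].
Insert 3: appended to row 1. P = [[1, 3], [6]].
Insert 2: 2 bumps 3 from row 1; 3 bumps 6 from row 2; 6 starts row 3. P = [[1, 2], [3], [6]].
Insert 5: appended to row 1. P = [[1, 2, 5], [3], [6]].
Insert 4: 4 bumps 5 from row 1; 5 appends to row 2. P = [[1, 2, 4], [3, 5], [6]].

So P = [[1, 2, 4], [3, 5], [6]], Q = [[1, 3, 5], [2, 6], [4]].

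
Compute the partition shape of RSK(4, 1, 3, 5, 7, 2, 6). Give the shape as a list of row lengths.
[4, 2, 1]

Row-insert each entry into an empty tableau.

After inserting 4: P = [[4]].
After inserting 1: P = [[1], [4]].
After inserting 3: P = [[1, 3], [4]].
After inserting 5: P = [[1, 3, 5], [4]].
After inserting 7: P = [[1, 3, 5, 7], [4]].
After inserting 2: P = [[1, 2, 5, 7], [3], [4]].
After inserting 6: P = [[1, 2, 5, 6], [3, 7], [4]].

The final insertion tableau P = [[1, 2, 5, 6], [3, 7], [4]] has shape [4, 2, 1].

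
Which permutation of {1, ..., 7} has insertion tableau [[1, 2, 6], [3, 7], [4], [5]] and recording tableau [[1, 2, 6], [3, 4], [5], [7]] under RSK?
Reverse the RSK construction: for i from n down to 1, find the cell of Q containing i, remove the entry at that cell from P, and reverse-bump it up through P; the value ejected from row 1 is w(i).

Step i=7: Q has 7 at row 4, column 1; remove 5 from row 4 of P and reverse-bump: 5 enters row 3 and ejects 4; 4 enters row 2 and ejects 3; 3 enters row 1 and ejects 2. So w(7) = 2. P is now [[1, 3, 6], [4, 7], [5]].
Step i=6: Q has 6 at row 1, column 3; remove that cell from P, ejecting 6. So w(6) = 6. P is now [[1, 3], [4, 7], [5]].
Step i=5: Q has 5 at row 3, column 1; remove 5 from row 3 of P and reverse-bump: 5 enters row 2 and ejects 4; 4 enters row 1 and ejects 3. So w(5) = 3. P is now [[1, 4], [5, 7]].
Step i=4: Q has 4 at row 2, column 2; remove 7 from row 2 of P and reverse-bump: 7 enters row 1 and ejects 4. So w(4) = 4. P is now [[1, 7], [5]].
Step i=3: Q has 3 at row 2, column 1; remove 5 from row 2 of P and reverse-bump: 5 enters row 1 and ejects 1. So w(3) = 1. P is now [[5, 7]].
Step i=2: Q has 2 at row 1, column 2; remove that cell from P, ejecting 7. So w(2) = 7. P is now [[5]].
Step i=1: Q has 1 at row 1, column 1; remove that cell from P, ejecting 5. So w(1) = 5. P is now [].

So w = 5 7 1 4 3 6 2.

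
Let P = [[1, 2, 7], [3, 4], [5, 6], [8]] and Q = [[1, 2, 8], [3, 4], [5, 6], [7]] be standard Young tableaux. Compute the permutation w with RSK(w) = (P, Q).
5 8 3 6 1 4 2 7

Reverse the RSK construction: for i from n down to 1, find the cell of Q containing i, remove the entry at that cell from P, and reverse-bump it up through P; the value ejected from row 1 is w(i).

Step i=8: Q has 8 at row 1, column 3; remove that cell from P, ejecting 7. So w(8) = 7. P is now [[1, 2], [3, 4], [5, 6], [8]].
Step i=7: Q has 7 at row 4, column 1; remove 8 from row 4 of P and reverse-bump: 8 enters row 3 and ejects 6; 6 enters row 2 and ejects 4; 4 enters row 1 and ejects 2. So w(7) = 2. P is now [[1, 4], [3, 6], [5, 8]].
Step i=6: Q has 6 at row 3, column 2; remove 8 from row 3 of P and reverse-bump: 8 enters row 2 and ejects 6; 6 enters row 1 and ejects 4. So w(6) = 4. P is now [[1, 6], [3, 8], [5]].
Step i=5: Q has 5 at row 3, column 1; remove 5 from row 3 of P and reverse-bump: 5 enters row 2 and ejects 3; 3 enters row 1 and ejects 1. So w(5) = 1. P is now [[3, 6], [5, 8]].
Step i=4: Q has 4 at row 2, column 2; remove 8 from row 2 of P and reverse-bump: 8 enters row 1 and ejects 6. So w(4) = 6. P is now [[3, 8], [5]].
Step i=3: Q has 3 at row 2, column 1; remove 5 from row 2 of P and reverse-bump: 5 enters row 1 and ejects 3. So w(3) = 3. P is now [[5, 8]].
Step i=2: Q has 2 at row 1, column 2; remove that cell from P, ejecting 8. So w(2) = 8. P is now [[5]].
Step i=1: Q has 1 at row 1, column 1; remove that cell from P, ejecting 5. So w(1) = 5. P is now [].

So w = 5 8 3 6 1 4 2 7.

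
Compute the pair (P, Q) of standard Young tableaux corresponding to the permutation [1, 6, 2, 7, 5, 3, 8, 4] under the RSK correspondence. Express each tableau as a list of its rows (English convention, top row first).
Insert each entry of the permutation into P by Schensted row insertion, recording in Q the position of each new cell.

Insert 1: appended to row 1. P = [[1]], Q = [[1]].
Insert 6: appended to row 1. P = [[1, 6]], Q = [[1, 2]].
Insert 2: 2 bumps 6 from row 1; 6 starts row 2. P = [[1, 2], [6]], Q = [[1, 2], [3]].
Insert 7: appended to row 1. P = [[1, 2, 7], [6]], Q = [[1, 2, 4], [3]].
Insert 5: 5 bumps 7 from row 1; 7 appends to row 2. P = [[1, 2, 5], [6, 7]], Q = [[1, 2, 4], [3, 5]].
Insert 3: 3 bumps 5 from row 1; 5 bumps 6 from row 2; 6 starts row 3. P = [[1, 2, 3], [5, 7], [6]], Q = [[1, 2, 4], [3, 5], [6]].
Insert 8: appended to row 1. P = [[1, 2, 3, 8], [5, 7], [6]], Q = [[1, 2, 4, 7], [3, 5], [6]].
Insert 4: 4 bumps 8 from row 1; 8 appends to row 2. P = [[1, 2, 3, 4], [5, 7, 8], [6]], Q = [[1, 2, 4, 7], [3, 5, 8], [6]].

So P = [[1, 2, 3, 4], [5, 7, 8], [6]], Q = [[1, 2, 4, 7], [3, 5, 8], [6]].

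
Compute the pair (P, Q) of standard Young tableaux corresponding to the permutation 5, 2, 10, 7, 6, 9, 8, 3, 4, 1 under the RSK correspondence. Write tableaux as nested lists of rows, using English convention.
P = [[1, 3, 4], [2, 6, 8], [5, 9], [7], [10]], Q = [[1, 3, 6], [2, 4, 7], [5, 9], [8], [10]]

Insert each entry of the permutation into P by Schensted row insertion, recording in Q the position of each new cell.

Insert 5: appended to row 1. P = [[5]].
Insert 2: 2 bumps 5 from row 1; 5 starts row 2. P = [[2], [5]].
Insert 10: appended to row 1. P = [[2, 10], [5]].
Insert 7: 7 bumps 10 from row 1; 10 appends to row 2. P = [[2, 7], [5, 10]].
Insert 6: 6 bumps 7 from row 1; 7 bumps 10 from row 2; 10 starts row 3. P = [[2, 6], [5, 7], [10]].
Insert 9: appended to row 1. P = [[2, 6, 9], [5, 7], [10]].
Insert 8: 8 bumps 9 from row 1; 9 appends to row 2. P = [[2, 6, 8], [5, 7, 9], [10]].
Insert 3: 3 bumps 6 from row 1; 6 bumps 7 from row 2; 7 bumps 10 from row 3; 10 starts row 4. P = [[2, 3, 8], [5, 6, 9], [7], [10]].
Insert 4: 4 bumps 8 from row 1; 8 bumps 9 from row 2; 9 appends to row 3. P = [[2, 3, 4], [5, 6, 8], [7, 9], [10]].
Insert 1: 1 bumps 2 from row 1; 2 bumps 5 from row 2; 5 bumps 7 from row 3; 7 bumps 10 from row 4; 10 starts row 5. P = [[1, 3, 4], [2, 6, 8], [5, 9], [7], [10]].

So P = [[1, 3, 4], [2, 6, 8], [5, 9], [7], [10]], Q = [[1, 3, 6], [2, 4, 7], [5, 9], [8], [10]].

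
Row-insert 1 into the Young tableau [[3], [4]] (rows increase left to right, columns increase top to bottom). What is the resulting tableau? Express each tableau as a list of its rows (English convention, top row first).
In row 1, 1 replaces 3 (the leftmost entry greater than 1); 3 is bumped to row 2. In row 2, 3 replaces 4 (the leftmost entry greater than 3); 4 is bumped to row 3. 4 starts a new row 3. The new tableau is [[1], [3], [4]].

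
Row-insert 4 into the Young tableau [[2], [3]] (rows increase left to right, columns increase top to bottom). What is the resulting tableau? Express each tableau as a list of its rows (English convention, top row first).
[[2, 4], [3]]

4 is larger than every entry of row 1, so it is appended to row 1. The new tableau is [[2, 4], [3]].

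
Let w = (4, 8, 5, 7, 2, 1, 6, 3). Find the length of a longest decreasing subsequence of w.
4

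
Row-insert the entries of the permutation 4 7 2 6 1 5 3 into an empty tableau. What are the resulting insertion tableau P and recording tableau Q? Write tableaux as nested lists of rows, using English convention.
Insert each entry of the permutation into P by Schensted row insertion, recording in Q the position of each new cell.

Insert 4: appended to row 1. P = [[4]], Q = [[1]].
Insert 7: appended to row 1. P = [[4, 7]], Q = [[1, 2]].
Insert 2: 2 bumps 4 from row 1; 4 starts row 2. P = [[2, 7], [4]], Q = [[1, 2], [3]].
Insert 6: 6 bumps 7 from row 1; 7 appends to row 2. P = [[2, 6], [4, 7]], Q = [[1, 2], [3, 4]].
Insert 1: 1 bumps 2 from row 1; 2 bumps 4 from row 2; 4 starts row 3. P = [[1, 6], [2, 7], [4]], Q = [[1, 2], [3, 4], [5]].
Insert 5: 5 bumps 6 from row 1; 6 bumps 7 from row 2; 7 appends to row 3. P = [[1, 5], [2, 6], [4, 7]], Q = [[1, 2], [3, 4], [5, 6]].
Insert 3: 3 bumps 5 from row 1; 5 bumps 6 from row 2; 6 bumps 7 from row 3; 7 starts row 4. P = [[1, 3], [2, 5], [4, 6], [7]], Q = [[1, 2], [3, 4], [5, 6], [7]].

So P = [[1, 3], [2, 5], [4, 6], [7]], Q = [[1, 2], [3, 4], [5, 6], [7]].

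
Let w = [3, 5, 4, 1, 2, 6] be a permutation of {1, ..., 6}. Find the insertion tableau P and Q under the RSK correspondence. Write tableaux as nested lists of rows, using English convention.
P = [[1, 2, 6], [3, 4], [5]], Q = [[1, 2, 6], [3, 5], [4]]

Insert each entry of the permutation into P by Schensted row insertion, recording in Q the position of each new cell.

Insert 3: appended to row 1. P = [[3]].
Insert 5: appended to row 1. P = [[3, 5]].
Insert 4: 4 bumps 5 from row 1; 5 starts row 2. P = [[3, 4], [5]].
Insert 1: 1 bumps 3 from row 1; 3 bumps 5 from row 2; 5 starts row 3. P = [[1, 4], [3], [5]].
Insert 2: 2 bumps 4 from row 1; 4 appends to row 2. P = [[1, 2], [3, 4], [5]].
Insert 6: appended to row 1. P = [[1, 2, 6], [3, 4], [5]].

So P = [[1, 2, 6], [3, 4], [5]], Q = [[1, 2, 6], [3, 5], [4]].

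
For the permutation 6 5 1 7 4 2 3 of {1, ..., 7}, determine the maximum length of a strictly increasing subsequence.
3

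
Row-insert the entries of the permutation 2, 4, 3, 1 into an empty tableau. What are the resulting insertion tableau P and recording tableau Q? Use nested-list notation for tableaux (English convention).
Insert each entry of the permutation into P by Schensted row insertion, recording in Q the position of each new cell.

After inserting 2: P = [[2]].
After inserting 4: P = [[2, 4]].
After inserting 3: P = [[2, 3], [4]].
After inserting 1: P = [[1, 3], [2], [4]].

So P = [[1, 3], [2], [4]], Q = [[1, 2], [3], [4]].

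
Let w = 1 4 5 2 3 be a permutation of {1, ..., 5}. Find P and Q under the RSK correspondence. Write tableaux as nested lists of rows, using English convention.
Insert each entry of the permutation into P by Schensted row insertion, recording in Q the position of each new cell.

Insert 1: appended to row 1. P = [[1]].
Insert 4: appended to row 1. P = [[1, 4]].
Insert 5: appended to row 1. P = [[1, 4, 5]].
Insert 2: 2 bumps 4 from row 1; 4 starts row 2. P = [[1, 2, 5], [4]].
Insert 3: 3 bumps 5 from row 1; 5 appends to row 2. P = [[1, 2, 3], [4, 5]].

So P = [[1, 2, 3], [4, 5]], Q = [[1, 2, 3], [4, 5]].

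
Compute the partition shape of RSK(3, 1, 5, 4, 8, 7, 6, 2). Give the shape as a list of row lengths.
[3, 3, 1, 1]

Row-insert each entry into an empty tableau.

After inserting 3: P = [[3]].
After inserting 1: P = [[1], [3]].
After inserting 5: P = [[1, 5], [3]].
After inserting 4: P = [[1, 4], [3, 5]].
After inserting 8: P = [[1, 4, 8], [3, 5]].
After inserting 7: P = [[1, 4, 7], [3, 5, 8]].
After inserting 6: P = [[1, 4, 6], [3, 5, 7], [8]].
After inserting 2: P = [[1, 2, 6], [3, 4, 7], [5], [8]].

The final insertion tableau P = [[1, 2, 6], [3, 4, 7], [5], [8]] has shape [3, 3, 1, 1].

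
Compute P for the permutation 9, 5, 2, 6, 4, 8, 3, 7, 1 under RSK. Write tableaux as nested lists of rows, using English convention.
Insert 9: appended to row 1. P = [[9]].
Insert 5: 5 bumps 9 from row 1; 9 starts row 2. P = [[5], [9]].
Insert 2: 2 bumps 5 from row 1; 5 bumps 9 from row 2; 9 starts row 3. P = [[2], [5], [9]].
Insert 6: appended to row 1. P = [[2, 6], [5], [9]].
Insert 4: 4 bumps 6 from row 1; 6 appends to row 2. P = [[2, 4], [5, 6], [9]].
Insert 8: appended to row 1. P = [[2, 4, 8], [5, 6], [9]].
Insert 3: 3 bumps 4 from row 1; 4 bumps 5 from row 2; 5 bumps 9 from row 3; 9 starts row 4. P = [[2, 3, 8], [4, 6], [5], [9]].
Insert 7: 7 bumps 8 from row 1; 8 appends to row 2. P = [[2, 3, 7], [4, 6, 8], [5], [9]].
Insert 1: 1 bumps 2 from row 1; 2 bumps 4 from row 2; 4 bumps 5 from row 3; 5 bumps 9 from row 4; 9 starts row 5. P = [[1, 3, 7], [2, 6, 8], [4], [5], [9]].

So P = [[1, 3, 7], [2, 6, 8], [4], [5], [9]].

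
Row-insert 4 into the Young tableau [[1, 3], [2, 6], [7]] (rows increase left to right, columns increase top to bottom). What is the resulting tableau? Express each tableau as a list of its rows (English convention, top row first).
[[1, 3, 4], [2, 6], [7]]

4 is larger than every entry of row 1, so it is appended to row 1. The new tableau is [[1, 3, 4], [2, 6], [7]].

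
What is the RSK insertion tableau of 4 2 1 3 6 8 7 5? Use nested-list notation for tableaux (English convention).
P = [[1, 3, 5, 7], [2, 6], [4, 8]]

Insert 4: appended to row 1. P = [[4]].
Insert 2: 2 bumps 4 from row 1; 4 starts row 2. P = [[2], [4]].
Insert 1: 1 bumps 2 from row 1; 2 bumps 4 from row 2; 4 starts row 3. P = [[1], [2], [4]].
Insert 3: appended to row 1. P = [[1, 3], [2], [4]].
Insert 6: appended to row 1. P = [[1, 3, 6], [2], [4]].
Insert 8: appended to row 1. P = [[1, 3, 6, 8], [2], [4]].
Insert 7: 7 bumps 8 from row 1; 8 appends to row 2. P = [[1, 3, 6, 7], [2, 8], [4]].
Insert 5: 5 bumps 6 from row 1; 6 bumps 8 from row 2; 8 appends to row 3. P = [[1, 3, 5, 7], [2, 6], [4, 8]].

So P = [[1, 3, 5, 7], [2, 6], [4, 8]].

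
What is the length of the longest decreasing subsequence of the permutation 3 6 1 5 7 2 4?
3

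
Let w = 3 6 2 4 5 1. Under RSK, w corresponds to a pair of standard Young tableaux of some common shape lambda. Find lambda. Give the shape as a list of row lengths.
RSK row insertion gives P = [[1, 4, 5], [2, 6], [3]], which has shape [3, 2, 1].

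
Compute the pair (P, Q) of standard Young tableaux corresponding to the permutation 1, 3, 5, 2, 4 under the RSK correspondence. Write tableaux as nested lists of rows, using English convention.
Insert each entry of the permutation into P by Schensted row insertion, recording in Q the position of each new cell.

Insert 1: appended to row 1. P = [[1]], Q = [[1]].
Insert 3: appended to row 1. P = [[1, 3]], Q = [[1, 2]].
Insert 5: appended to row 1. P = [[1, 3, 5]], Q = [[1, 2, 3]].
Insert 2: 2 bumps 3 from row 1; 3 starts row 2. P = [[1, 2, 5], [3]], Q = [[1, 2, 3], [4]].
Insert 4: 4 bumps 5 from row 1; 5 appends to row 2. P = [[1, 2, 4], [3, 5]], Q = [[1, 2, 3], [4, 5]].

So P = [[1, 2, 4], [3, 5]], Q = [[1, 2, 3], [4, 5]].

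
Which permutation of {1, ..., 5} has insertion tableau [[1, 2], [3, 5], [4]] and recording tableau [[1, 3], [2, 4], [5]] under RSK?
4 1 5 3 2

Reverse RSK: for i = n, n-1, ..., 1, locate i in Q, remove the corresponding corner cell from P, and reverse-bump its entry up through P; the value ejected from row 1 is w(i).

So w = 4 1 5 3 2.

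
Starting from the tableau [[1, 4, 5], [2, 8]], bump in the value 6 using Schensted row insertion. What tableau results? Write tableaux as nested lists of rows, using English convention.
6 is larger than every entry of row 1, so it is appended to row 1. The new tableau is [[1, 4, 5, 6], [2, 8]].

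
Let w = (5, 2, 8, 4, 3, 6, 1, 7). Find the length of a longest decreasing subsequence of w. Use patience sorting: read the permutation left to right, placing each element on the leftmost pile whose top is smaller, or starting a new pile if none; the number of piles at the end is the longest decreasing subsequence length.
5: new pile. tops = [5]
2: new pile. tops = [5, 2]
8: onto pile 1 (replacing 5). tops = [8, 2]
4: onto pile 2 (replacing 2). tops = [8, 4]
3: new pile. tops = [8, 4, 3]
6: onto pile 2 (replacing 4). tops = [8, 6, 3]
1: new pile. tops = [8, 6, 3, 1]
7: onto pile 2 (replacing 6). tops = [8, 7, 3, 1]

4 piles, so the longest decreasing subsequence has length 4.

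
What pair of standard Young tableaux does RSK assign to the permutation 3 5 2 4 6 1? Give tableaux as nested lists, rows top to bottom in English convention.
P = [[1, 4, 6], [2, 5], [3]], Q = [[1, 2, 5], [3, 4], [6]]

Insert each entry of the permutation into P by Schensted row insertion, recording in Q the position of each new cell.

Insert 3: appended to row 1. P = [[3]].
Insert 5: appended to row 1. P = [[3, 5]].
Insert 2: 2 bumps 3 from row 1; 3 starts row 2. P = [[2, 5], [3]].
Insert 4: 4 bumps 5 from row 1; 5 appends to row 2. P = [[2, 4], [3, 5]].
Insert 6: appended to row 1. P = [[2, 4, 6], [3, 5]].
Insert 1: 1 bumps 2 from row 1; 2 bumps 3 from row 2; 3 starts row 3. P = [[1, 4, 6], [2, 5], [3]].

So P = [[1, 4, 6], [2, 5], [3]], Q = [[1, 2, 5], [3, 4], [6]].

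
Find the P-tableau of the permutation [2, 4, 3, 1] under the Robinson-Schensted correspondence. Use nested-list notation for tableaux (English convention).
P = [[1, 3], [2], [4]]

Insert 2: appended to row 1. P = [[2]].
Insert 4: appended to row 1. P = [[2, 4]].
Insert 3: 3 bumps 4 from row 1; 4 starts row 2. P = [[2, 3], [4]].
Insert 1: 1 bumps 2 from row 1; 2 bumps 4 from row 2; 4 starts row 3. P = [[1, 3], [2], [4]].

So P = [[1, 3], [2], [4]].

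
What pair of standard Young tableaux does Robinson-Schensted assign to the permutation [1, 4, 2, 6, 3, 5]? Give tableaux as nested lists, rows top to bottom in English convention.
Insert each entry of the permutation into P by Schensted row insertion, recording in Q the position of each new cell.

Insert 1: appended to row 1. P = [[1]].
Insert 4: appended to row 1. P = [[1, 4]].
Insert 2: 2 bumps 4 from row 1; 4 starts row 2. P = [[1, 2], [4]].
Insert 6: appended to row 1. P = [[1, 2, 6], [4]].
Insert 3: 3 bumps 6 from row 1; 6 appends to row 2. P = [[1, 2, 3], [4, 6]].
Insert 5: appended to row 1. P = [[1, 2, 3, 5], [4, 6]].

So P = [[1, 2, 3, 5], [4, 6]], Q = [[1, 2, 4, 6], [3, 5]].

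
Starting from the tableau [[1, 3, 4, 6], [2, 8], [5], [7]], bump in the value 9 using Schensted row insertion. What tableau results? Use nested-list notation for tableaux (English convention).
9 is larger than every entry of row 1, so it is appended to row 1. The new tableau is [[1, 3, 4, 6, 9], [2, 8], [5], [7]].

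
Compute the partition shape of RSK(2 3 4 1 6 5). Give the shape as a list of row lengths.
Row-insert each entry into an empty tableau.

After inserting 2: P = [[2]].
After inserting 3: P = [[2, 3]].
After inserting 4: P = [[2, 3, 4]].
After inserting 1: P = [[1, 3, 4], [2]].
After inserting 6: P = [[1, 3, 4, 6], [2]].
After inserting 5: P = [[1, 3, 4, 5], [2, 6]].

The final insertion tableau P = [[1, 3, 4, 5], [2, 6]] has shape [4, 2].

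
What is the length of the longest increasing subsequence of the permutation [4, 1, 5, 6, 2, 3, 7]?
4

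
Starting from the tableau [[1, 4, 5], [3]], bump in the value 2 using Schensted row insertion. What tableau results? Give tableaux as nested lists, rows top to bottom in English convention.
[[1, 2, 5], [3, 4]]

In row 1, 2 replaces 4 (the leftmost entry greater than 2); 4 is bumped to row 2. 4 is appended to row 2. The new tableau is [[1, 2, 5], [3, 4]].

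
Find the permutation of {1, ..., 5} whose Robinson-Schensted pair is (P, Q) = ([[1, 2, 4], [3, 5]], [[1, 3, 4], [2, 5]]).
Reverse the RSK construction: for i from n down to 1, find the cell of Q containing i, remove the entry at that cell from P, and reverse-bump it up through P; the value ejected from row 1 is w(i).

Step i=5: Q has 5 at row 2, column 2; remove 5 from row 2 of P and reverse-bump: 5 enters row 1 and ejects 4. So w(5) = 4. P is now [[1, 2, 5], [3]].
Step i=4: Q has 4 at row 1, column 3; remove that cell from P, ejecting 5. So w(4) = 5. P is now [[1, 2], [3]].
Step i=3: Q has 3 at row 1, column 2; remove that cell from P, ejecting 2. So w(3) = 2. P is now [[1], [3]].
Step i=2: Q has 2 at row 2, column 1; remove 3 from row 2 of P and reverse-bump: 3 enters row 1 and ejects 1. So w(2) = 1. P is now [[3]].
Step i=1: Q has 1 at row 1, column 1; remove that cell from P, ejecting 3. So w(1) = 3. P is now [].

So w = 3 1 2 5 4.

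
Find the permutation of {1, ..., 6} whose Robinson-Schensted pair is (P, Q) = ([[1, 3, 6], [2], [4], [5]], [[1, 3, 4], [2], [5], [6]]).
5 2 4 6 3 1

Reverse the RSK construction: for i from n down to 1, find the cell of Q containing i, remove the entry at that cell from P, and reverse-bump it up through P; the value ejected from row 1 is w(i).

Step i=6: Q has 6 at row 4, column 1; remove 5 from row 4 of P and reverse-bump: 5 enters row 3 and ejects 4; 4 enters row 2 and ejects 2; 2 enters row 1 and ejects 1. So w(6) = 1. P is now [[2, 3, 6], [4], [5]].
Step i=5: Q has 5 at row 3, column 1; remove 5 from row 3 of P and reverse-bump: 5 enters row 2 and ejects 4; 4 enters row 1 and ejects 3. So w(5) = 3. P is now [[2, 4, 6], [5]].
Step i=4: Q has 4 at row 1, column 3; remove that cell from P, ejecting 6. So w(4) = 6. P is now [[2, 4], [5]].
Step i=3: Q has 3 at row 1, column 2; remove that cell from P, ejecting 4. So w(3) = 4. P is now [[2], [5]].
Step i=2: Q has 2 at row 2, column 1; remove 5 from row 2 of P and reverse-bump: 5 enters row 1 and ejects 2. So w(2) = 2. P is now [[5]].
Step i=1: Q has 1 at row 1, column 1; remove that cell from P, ejecting 5. So w(1) = 5. P is now [].

So w = 5 2 4 6 3 1.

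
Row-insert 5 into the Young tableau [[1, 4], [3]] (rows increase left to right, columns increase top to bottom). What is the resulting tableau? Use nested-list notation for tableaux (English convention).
[[1, 4, 5], [3]]

5 is larger than every entry of row 1, so it is appended to row 1. The new tableau is [[1, 4, 5], [3]].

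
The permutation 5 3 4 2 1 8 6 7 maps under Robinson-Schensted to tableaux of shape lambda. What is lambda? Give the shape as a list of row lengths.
[4, 2, 1, 1]

Row-insert each entry into an empty tableau.

After inserting 5: P = [[5]].
After inserting 3: P = [[3], [5]].
After inserting 4: P = [[3, 4], [5]].
After inserting 2: P = [[2, 4], [3], [5]].
After inserting 1: P = [[1, 4], [2], [3], [5]].
After inserting 8: P = [[1, 4, 8], [2], [3], [5]].
After inserting 6: P = [[1, 4, 6], [2, 8], [3], [5]].
After inserting 7: P = [[1, 4, 6, 7], [2, 8], [3], [5]].

The final insertion tableau P = [[1, 4, 6, 7], [2, 8], [3], [5]] has shape [4, 2, 1, 1].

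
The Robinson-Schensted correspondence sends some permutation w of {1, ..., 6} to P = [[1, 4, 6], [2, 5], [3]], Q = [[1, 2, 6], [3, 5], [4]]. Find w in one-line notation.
3 5 2 1 4 6

Reverse the RSK construction: for i from n down to 1, find the cell of Q containing i, remove the entry at that cell from P, and reverse-bump it up through P; the value ejected from row 1 is w(i).

Step i=6: Q has 6 at row 1, column 3; remove that cell from P, ejecting 6. So w(6) = 6. P is now [[1, 4], [2, 5], [3]].
Step i=5: Q has 5 at row 2, column 2; remove 5 from row 2 of P and reverse-bump: 5 enters row 1 and ejects 4. So w(5) = 4. P is now [[1, 5], [2], [3]].
Step i=4: Q has 4 at row 3, column 1; remove 3 from row 3 of P and reverse-bump: 3 enters row 2 and ejects 2; 2 enters row 1 and ejects 1. So w(4) = 1. P is now [[2, 5], [3]].
Step i=3: Q has 3 at row 2, column 1; remove 3 from row 2 of P and reverse-bump: 3 enters row 1 and ejects 2. So w(3) = 2. P is now [[3, 5]].
Step i=2: Q has 2 at row 1, column 2; remove that cell from P, ejecting 5. So w(2) = 5. P is now [[3]].
Step i=1: Q has 1 at row 1, column 1; remove that cell from P, ejecting 3. So w(1) = 3. P is now [].

So w = 3 5 2 1 4 6.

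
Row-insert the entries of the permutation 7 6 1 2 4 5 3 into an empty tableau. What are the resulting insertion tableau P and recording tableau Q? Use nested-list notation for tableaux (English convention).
Insert each entry of the permutation into P by Schensted row insertion, recording in Q the position of each new cell.

Insert 7: appended to row 1. P = [[7]].
Insert 6: 6 bumps 7 from row 1; 7 starts row 2. P = [[6], [7]].
Insert 1: 1 bumps 6 from row 1; 6 bumps 7 from row 2; 7 starts row 3. P = [[1], [6], [7]].
Insert 2: appended to row 1. P = [[1, 2], [6], [7]].
Insert 4: appended to row 1. P = [[1, 2, 4], [6], [7]].
Insert 5: appended to row 1. P = [[1, 2, 4, 5], [6], [7]].
Insert 3: 3 bumps 4 from row 1; 4 bumps 6 from row 2; 6 bumps 7 from row 3; 7 starts row 4. P = [[1, 2, 3, 5], [4], [6], [7]].

So P = [[1, 2, 3, 5], [4], [6], [7]], Q = [[1, 4, 5, 6], [2], [3], [7]].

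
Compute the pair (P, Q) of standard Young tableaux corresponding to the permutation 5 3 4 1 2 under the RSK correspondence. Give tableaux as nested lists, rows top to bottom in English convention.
P = [[1, 2], [3, 4], [5]], Q = [[1, 3], [2, 5], [4]]

Insert each entry of the permutation into P by Schensted row insertion, recording in Q the position of each new cell.

Insert 5: appended to row 1. P = [[5]].
Insert 3: 3 bumps 5 from row 1; 5 starts row 2. P = [[3], [5]].
Insert 4: appended to row 1. P = [[3, 4], [5]].
Insert 1: 1 bumps 3 from row 1; 3 bumps 5 from row 2; 5 starts row 3. P = [[1, 4], [3], [5]].
Insert 2: 2 bumps 4 from row 1; 4 appends to row 2. P = [[1, 2], [3, 4], [5]].

So P = [[1, 2], [3, 4], [5]], Q = [[1, 3], [2, 5], [4]].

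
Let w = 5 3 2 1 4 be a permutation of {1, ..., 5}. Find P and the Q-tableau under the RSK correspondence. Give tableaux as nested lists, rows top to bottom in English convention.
Insert each entry of the permutation into P by Schensted row insertion, recording in Q the position of each new cell.

Insert 5: appended to row 1. P = [[5]].
Insert 3: 3 bumps 5 from row 1; 5 starts row 2. P = [[3], [5]].
Insert 2: 2 bumps 3 from row 1; 3 bumps 5 from row 2; 5 starts row 3. P = [[2], [3], [5]].
Insert 1: 1 bumps 2 from row 1; 2 bumps 3 from row 2; 3 bumps 5 from row 3; 5 starts row 4. P = [[1], [2], [3], [5]].
Insert 4: appended to row 1. P = [[1, 4], [2], [3], [5]].

So P = [[1, 4], [2], [3], [5]], Q = [[1, 5], [2], [3], [4]].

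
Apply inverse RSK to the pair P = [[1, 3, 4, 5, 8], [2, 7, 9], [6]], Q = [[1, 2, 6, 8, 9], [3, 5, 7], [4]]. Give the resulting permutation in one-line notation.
Reverse the RSK construction: for i from n down to 1, find the cell of Q containing i, remove the entry at that cell from P, and reverse-bump it up through P; the value ejected from row 1 is w(i).

Step i=9: Q has 9 at row 1, column 5; remove that cell from P, ejecting 8. So w(9) = 8. P is now [[1, 3, 4, 5], [2, 7, 9], [6]].
Step i=8: Q has 8 at row 1, column 4; remove that cell from P, ejecting 5. So w(8) = 5. P is now [[1, 3, 4], [2, 7, 9], [6]].
Step i=7: Q has 7 at row 2, column 3; remove 9 from row 2 of P and reverse-bump: 9 enters row 1 and ejects 4. So w(7) = 4. P is now [[1, 3, 9], [2, 7], [6]].
Step i=6: Q has 6 at row 1, column 3; remove that cell from P, ejecting 9. So w(6) = 9. P is now [[1, 3], [2, 7], [6]].
Step i=5: Q has 5 at row 2, column 2; remove 7 from row 2 of P and reverse-bump: 7 enters row 1 and ejects 3. So w(5) = 3. P is now [[1, 7], [2], [6]].
Step i=4: Q has 4 at row 3, column 1; remove 6 from row 3 of P and reverse-bump: 6 enters row 2 and ejects 2; 2 enters row 1 and ejects 1. So w(4) = 1. P is now [[2, 7], [6]].
Step i=3: Q has 3 at row 2, column 1; remove 6 from row 2 of P and reverse-bump: 6 enters row 1 and ejects 2. So w(3) = 2. P is now [[6, 7]].
Step i=2: Q has 2 at row 1, column 2; remove that cell from P, ejecting 7. So w(2) = 7. P is now [[6]].
Step i=1: Q has 1 at row 1, column 1; remove that cell from P, ejecting 6. So w(1) = 6. P is now [].

So w = 6 7 2 1 3 9 4 5 8.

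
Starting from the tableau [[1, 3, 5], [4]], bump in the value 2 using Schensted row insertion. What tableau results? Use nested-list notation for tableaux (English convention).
[[1, 2, 5], [3], [4]]

In row 1, 2 replaces 3 (the leftmost entry greater than 2); 3 is bumped to row 2. In row 2, 3 replaces 4 (the leftmost entry greater than 3); 4 is bumped to row 3. 4 starts a new row 3. The new tableau is [[1, 2, 5], [3], [4]].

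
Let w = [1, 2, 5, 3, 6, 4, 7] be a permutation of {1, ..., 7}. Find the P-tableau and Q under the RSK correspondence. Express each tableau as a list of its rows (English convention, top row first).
Insert each entry of the permutation into P by Schensted row insertion, recording in Q the position of each new cell.

After inserting 1: P = [[1]].
After inserting 2: P = [[1, 2]].
After inserting 5: P = [[1, 2, 5]].
After inserting 3: P = [[1, 2, 3], [5]].
After inserting 6: P = [[1, 2, 3, 6], [5]].
After inserting 4: P = [[1, 2, 3, 4], [5, 6]].
After inserting 7: P = [[1, 2, 3, 4, 7], [5, 6]].

So P = [[1, 2, 3, 4, 7], [5, 6]], Q = [[1, 2, 3, 5, 7], [4, 6]].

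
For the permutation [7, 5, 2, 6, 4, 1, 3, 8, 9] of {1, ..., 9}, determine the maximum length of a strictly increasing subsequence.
4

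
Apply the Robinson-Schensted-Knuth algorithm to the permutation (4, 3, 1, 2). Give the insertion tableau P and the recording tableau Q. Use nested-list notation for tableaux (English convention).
P = [[1, 2], [3], [4]], Q = [[1, 4], [2], [3]]

Insert each entry of the permutation into P by Schensted row insertion, recording in Q the position of each new cell.

After inserting 4: P = [[4]].
After inserting 3: P = [[3], [4]].
After inserting 1: P = [[1], [3], [4]].
After inserting 2: P = [[1, 2], [3], [4]].

So P = [[1, 2], [3], [4]], Q = [[1, 4], [2], [3]].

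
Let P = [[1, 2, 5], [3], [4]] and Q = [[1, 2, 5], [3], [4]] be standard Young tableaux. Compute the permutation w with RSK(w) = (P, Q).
1 4 3 2 5

Reverse the RSK construction: for i from n down to 1, find the cell of Q containing i, remove the entry at that cell from P, and reverse-bump it up through P; the value ejected from row 1 is w(i).

Step i=5: Q has 5 at row 1, column 3; remove that cell from P, ejecting 5. So w(5) = 5. P is now [[1, 2], [3], [4]].
Step i=4: Q has 4 at row 3, column 1; remove 4 from row 3 of P and reverse-bump: 4 enters row 2 and ejects 3; 3 enters row 1 and ejects 2. So w(4) = 2. P is now [[1, 3], [4]].
Step i=3: Q has 3 at row 2, column 1; remove 4 from row 2 of P and reverse-bump: 4 enters row 1 and ejects 3. So w(3) = 3. P is now [[1, 4]].
Step i=2: Q has 2 at row 1, column 2; remove that cell from P, ejecting 4. So w(2) = 4. P is now [[1]].
Step i=1: Q has 1 at row 1, column 1; remove that cell from P, ejecting 1. So w(1) = 1. P is now [].

So w = 1 4 3 2 5.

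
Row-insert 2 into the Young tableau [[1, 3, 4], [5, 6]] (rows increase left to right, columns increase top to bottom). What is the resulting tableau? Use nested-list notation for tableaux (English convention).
[[1, 2, 4], [3, 6], [5]]

In row 1, 2 replaces 3 (the leftmost entry greater than 2); 3 is bumped to row 2. In row 2, 3 replaces 5 (the leftmost entry greater than 3); 5 is bumped to row 3. 5 starts a new row 3. The new tableau is [[1, 2, 4], [3, 6], [5]].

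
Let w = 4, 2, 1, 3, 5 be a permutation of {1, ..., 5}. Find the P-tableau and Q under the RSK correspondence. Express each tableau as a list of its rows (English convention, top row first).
P = [[1, 3, 5], [2], [4]], Q = [[1, 4, 5], [2], [3]]

Insert each entry of the permutation into P by Schensted row insertion, recording in Q the position of each new cell.

After inserting 4: P = [[4]].
After inserting 2: P = [[2], [4]].
After inserting 1: P = [[1], [2], [4]].
After inserting 3: P = [[1, 3], [2], [4]].
After inserting 5: P = [[1, 3, 5], [2], [4]].

So P = [[1, 3, 5], [2], [4]], Q = [[1, 4, 5], [2], [3]].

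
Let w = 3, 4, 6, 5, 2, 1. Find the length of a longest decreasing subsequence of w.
4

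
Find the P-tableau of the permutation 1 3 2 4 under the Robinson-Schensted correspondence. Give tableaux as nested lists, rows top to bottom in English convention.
P = [[1, 2, 4], [3]]

After inserting 1: P = [[1]].
After inserting 3: P = [[1, 3]].
After inserting 2: P = [[1, 2], [3]].
After inserting 4: P = [[1, 2, 4], [3]].

So P = [[1, 2, 4], [3]].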